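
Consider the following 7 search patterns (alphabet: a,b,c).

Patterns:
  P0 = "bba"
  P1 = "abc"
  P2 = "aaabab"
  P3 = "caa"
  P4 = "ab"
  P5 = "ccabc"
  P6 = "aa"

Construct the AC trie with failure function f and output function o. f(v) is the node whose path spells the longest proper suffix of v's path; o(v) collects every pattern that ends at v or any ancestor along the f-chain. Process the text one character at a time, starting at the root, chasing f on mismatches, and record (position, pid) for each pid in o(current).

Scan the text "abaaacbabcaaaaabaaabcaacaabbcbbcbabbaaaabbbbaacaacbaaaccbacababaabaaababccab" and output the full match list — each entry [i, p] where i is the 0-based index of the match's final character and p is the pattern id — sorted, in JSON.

Build automaton:
Trie (insert patterns):
  0='ε' goto a→4 b→1 c→12
  1='b' goto b→2
  2='bb' goto a→3
  3='bba' goto ·  [P0 ends]
  4='a' goto a→7 b→5
  5='ab' goto c→6  [P4 ends]
  6='abc' goto ·  [P1 ends]
  7='aa' goto a→8  [P6 ends]
  8='aaa' goto b→9
  9='aaab' goto a→10
  10='aaaba' goto b→11
  11='aaabab' goto ·  [P2 ends]
  12='c' goto a→13 c→15
  13='ca' goto a→14
  14='caa' goto ·  [P3 ends]
  15='cc' goto a→16
  16='cca' goto b→17
  17='ccab' goto c→18
  18='ccabc' goto ·  [P5 ends]

BFS fail/out derivation:
  fail(1) 'b': from fail(0)=0 chase 'b': 0 ⇒ 0;  out=∅∪out(0)=∅
  fail(4) 'a': from fail(0)=0 chase 'a': 0 ⇒ 0;  out=∅∪out(0)=∅
  fail(12) 'c': from fail(0)=0 chase 'c': 0 ⇒ 0;  out=∅∪out(0)=∅
  fail(2) 'bb': from fail(1)=0 chase 'b': 0 ⇒ 1;  out=∅∪out(1)=∅
  fail(5) 'ab': from fail(4)=0 chase 'b': 0 ⇒ 1;  out={4}∪out(1)={4}
  fail(7) 'aa': from fail(4)=0 chase 'a': 0 ⇒ 4;  out={6}∪out(4)={6}
  fail(13) 'ca': from fail(12)=0 chase 'a': 0 ⇒ 4;  out=∅∪out(4)=∅
  fail(15) 'cc': from fail(12)=0 chase 'c': 0 ⇒ 12;  out=∅∪out(12)=∅
  fail(3) 'bba': from fail(2)=1 chase 'a': 1→0 ⇒ 4;  out={0}∪out(4)={0}
  fail(6) 'abc': from fail(5)=1 chase 'c': 1→0 ⇒ 12;  out={1}∪out(12)={1}
  fail(8) 'aaa': from fail(7)=4 chase 'a': 4 ⇒ 7;  out=∅∪out(7)={6}
  fail(14) 'caa': from fail(13)=4 chase 'a': 4 ⇒ 7;  out={3}∪out(7)={3,6}
  fail(16) 'cca': from fail(15)=12 chase 'a': 12 ⇒ 13;  out=∅∪out(13)=∅
  fail(9) 'aaab': from fail(8)=7 chase 'b': 7→4 ⇒ 5;  out=∅∪out(5)={4}
  fail(17) 'ccab': from fail(16)=13 chase 'b': 13→4 ⇒ 5;  out=∅∪out(5)={4}
  fail(10) 'aaaba': from fail(9)=5 chase 'a': 5→1→0 ⇒ 4;  out=∅∪out(4)=∅
  fail(18) 'ccabc': from fail(17)=5 chase 'c': 5 ⇒ 6;  out={5}∪out(6)={1,5}
  fail(11) 'aaabab': from fail(10)=4 chase 'b': 4 ⇒ 5;  out={2}∪out(5)={2,4}

Text stream:
i=0 'a': node 0→4
i=1 'b': node 4→5  emit P4@[0:1]
i=2 'a': node 5→4 ·f
i=3 'a': node 4→7  emit P6@[2:3]
i=4 'a': node 7→8  emit P6@[3:4]
i=5 'c': node 8→12 ·f
i=6 'b': node 12→1 ·f
i=7 'a': node 1→4 ·f
i=8 'b': node 4→5  emit P4@[7:8]
i=9 'c': node 5→6  emit P1@[7:9]
i=10 'a': node 6→13 ·f
i=11 'a': node 13→14  emit P3@[9:11],P6@[10:11]
i=12 'a': node 14→8 ·f  emit P6@[11:12]
i=13 'a': node 8→8 ·f  emit P6@[12:13]
i=14 'a': node 8→8 ·f  emit P6@[13:14]
i=15 'b': node 8→9  emit P4@[14:15]
i=16 'a': node 9→10
i=17 'a': node 10→7 ·f  emit P6@[16:17]
i=18 'a': node 7→8  emit P6@[17:18]
i=19 'b': node 8→9  emit P4@[18:19]
i=20 'c': node 9→6 ·f  emit P1@[18:20]
i=21 'a': node 6→13 ·f
i=22 'a': node 13→14  emit P3@[20:22],P6@[21:22]
i=23 'c': node 14→12 ·f
i=24 'a': node 12→13
i=25 'a': node 13→14  emit P3@[23:25],P6@[24:25]
i=26 'b': node 14→5 ·f  emit P4@[25:26]
i=27 'b': node 5→2 ·f
i=28 'c': node 2→12 ·f
i=29 'b': node 12→1 ·f
i=30 'b': node 1→2
i=31 'c': node 2→12 ·f
i=32 'b': node 12→1 ·f
i=33 'a': node 1→4 ·f
i=34 'b': node 4→5  emit P4@[33:34]
i=35 'b': node 5→2 ·f
i=36 'a': node 2→3  emit P0@[34:36]
i=37 'a': node 3→7 ·f  emit P6@[36:37]
i=38 'a': node 7→8  emit P6@[37:38]
i=39 'a': node 8→8 ·f  emit P6@[38:39]
i=40 'b': node 8→9  emit P4@[39:40]
i=41 'b': node 9→2 ·f
i=42 'b': node 2→2 ·f
i=43 'b': node 2→2 ·f
i=44 'a': node 2→3  emit P0@[42:44]
i=45 'a': node 3→7 ·f  emit P6@[44:45]
i=46 'c': node 7→12 ·f
i=47 'a': node 12→13
i=48 'a': node 13→14  emit P3@[46:48],P6@[47:48]
i=49 'c': node 14→12 ·f
i=50 'b': node 12→1 ·f
i=51 'a': node 1→4 ·f
i=52 'a': node 4→7  emit P6@[51:52]
i=53 'a': node 7→8  emit P6@[52:53]
i=54 'c': node 8→12 ·f
i=55 'c': node 12→15
i=56 'b': node 15→1 ·f
i=57 'a': node 1→4 ·f
i=58 'c': node 4→12 ·f
i=59 'a': node 12→13
i=60 'b': node 13→5 ·f  emit P4@[59:60]
i=61 'a': node 5→4 ·f
i=62 'b': node 4→5  emit P4@[61:62]
i=63 'a': node 5→4 ·f
i=64 'a': node 4→7  emit P6@[63:64]
i=65 'b': node 7→5 ·f  emit P4@[64:65]
i=66 'a': node 5→4 ·f
i=67 'a': node 4→7  emit P6@[66:67]
i=68 'a': node 7→8  emit P6@[67:68]
i=69 'b': node 8→9  emit P4@[68:69]
i=70 'a': node 9→10
i=71 'b': node 10→11  emit P2@[66:71],P4@[70:71]
i=72 'c': node 11→6 ·f  emit P1@[70:72]
i=73 'c': node 6→15 ·f
i=74 'a': node 15→16
i=75 'b': node 16→17  emit P4@[74:75]

Matches: [[1,4],[3,6],[4,6],[8,4],[9,1],[11,3],[11,6],[12,6],[13,6],[14,6],[15,4],[17,6],[18,6],[19,4],[20,1],[22,3],[22,6],[25,3],[25,6],[26,4],[34,4],[36,0],[37,6],[38,6],[39,6],[40,4],[44,0],[45,6],[48,3],[48,6],[52,6],[53,6],[60,4],[62,4],[64,6],[65,4],[67,6],[68,6],[69,4],[71,2],[71,4],[72,1],[75,4]]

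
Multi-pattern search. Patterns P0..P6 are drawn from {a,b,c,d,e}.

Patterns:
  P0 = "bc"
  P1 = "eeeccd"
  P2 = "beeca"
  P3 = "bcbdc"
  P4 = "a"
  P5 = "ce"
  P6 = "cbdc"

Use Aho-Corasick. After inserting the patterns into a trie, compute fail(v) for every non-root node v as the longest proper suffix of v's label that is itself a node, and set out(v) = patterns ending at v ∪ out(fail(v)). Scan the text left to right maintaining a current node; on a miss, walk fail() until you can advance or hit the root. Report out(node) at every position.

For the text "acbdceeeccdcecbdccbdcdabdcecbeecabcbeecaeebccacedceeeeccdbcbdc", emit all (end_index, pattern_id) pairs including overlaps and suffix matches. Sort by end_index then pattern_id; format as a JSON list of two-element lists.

Build:
Trie nodes:
  0='ε' goto a→16 b→1 c→17 e→3
  1='b' goto c→2 e→9
  2='bc' goto b→13  ←P0
  3='e' goto e→4
  4='ee' goto e→5
  5='eee' goto c→6
  6='eeec' goto c→7
  7='eeecc' goto d→8
  8='eeeccd' goto ·  ←P1
  9='be' goto e→10
  10='bee' goto c→11
  11='beec' goto a→12
  12='beeca' goto ·  ←P2
  13='bcb' goto d→14
  14='bcbd' goto c→15
  15='bcbdc' goto ·  ←P3
  16='a' goto ·  ←P4
  17='c' goto b→19 e→18
  18='ce' goto ·  ←P5
  19='cb' goto d→20
  20='cbd' goto c→21
  21='cbdc' goto ·  ←P6

BFS fail/out derivation:
  fail(1) 'b': from fail(0)=0 chase 'b': 0 ⇒ 0;  out=∅∪out(0)=∅
  fail(3) 'e': from fail(0)=0 chase 'e': 0 ⇒ 0;  out=∅∪out(0)=∅
  fail(16) 'a': from fail(0)=0 chase 'a': 0 ⇒ 0;  out={4}∪out(0)={4}
  fail(17) 'c': from fail(0)=0 chase 'c': 0 ⇒ 0;  out=∅∪out(0)=∅
  fail(2) 'bc': from fail(1)=0 chase 'c': 0 ⇒ 17;  out={0}∪out(17)={0}
  fail(4) 'ee': from fail(3)=0 chase 'e': 0 ⇒ 3;  out=∅∪out(3)=∅
  fail(9) 'be': from fail(1)=0 chase 'e': 0 ⇒ 3;  out=∅∪out(3)=∅
  fail(18) 'ce': from fail(17)=0 chase 'e': 0 ⇒ 3;  out={5}∪out(3)={5}
  fail(19) 'cb': from fail(17)=0 chase 'b': 0 ⇒ 1;  out=∅∪out(1)=∅
  fail(5) 'eee': from fail(4)=3 chase 'e': 3 ⇒ 4;  out=∅∪out(4)=∅
  fail(10) 'bee': from fail(9)=3 chase 'e': 3 ⇒ 4;  out=∅∪out(4)=∅
  fail(13) 'bcb': from fail(2)=17 chase 'b': 17 ⇒ 19;  out=∅∪out(19)=∅
  fail(20) 'cbd': from fail(19)=1 chase 'd': 1→0 ⇒ 0;  out=∅∪out(0)=∅
  fail(6) 'eeec': from fail(5)=4 chase 'c': 4→3→0 ⇒ 17;  out=∅∪out(17)=∅
  fail(11) 'beec': from fail(10)=4 chase 'c': 4→3→0 ⇒ 17;  out=∅∪out(17)=∅
  fail(14) 'bcbd': from fail(13)=19 chase 'd': 19 ⇒ 20;  out=∅∪out(20)=∅
  fail(21) 'cbdc': from fail(20)=0 chase 'c': 0 ⇒ 17;  out={6}∪out(17)={6}
  fail(7) 'eeecc': from fail(6)=17 chase 'c': 17→0 ⇒ 17;  out=∅∪out(17)=∅
  fail(12) 'beeca': from fail(11)=17 chase 'a': 17→0 ⇒ 16;  out={2}∪out(16)={2,4}
  fail(15) 'bcbdc': from fail(14)=20 chase 'c': 20 ⇒ 21;  out={3}∪out(21)={3,6}
  fail(8) 'eeeccd': from fail(7)=17 chase 'd': 17→0 ⇒ 0;  out={1}∪out(0)={1}

Run:
i=0 'a': node 0→16  emit P4@[0:0]
i=1 'c': node 16→17 ·f
i=2 'b': node 17→19
i=3 'd': node 19→20
i=4 'c': node 20→21  emit P6@[1:4]
i=5 'e': node 21→18 ·f  emit P5@[4:5]
i=6 'e': node 18→4 ·f
i=7 'e': node 4→5
i=8 'c': node 5→6
i=9 'c': node 6→7
i=10 'd': node 7→8  emit P1@[5:10]
i=11 'c': node 8→17 ·f
i=12 'e': node 17→18  emit P5@[11:12]
i=13 'c': node 18→17 ·f
i=14 'b': node 17→19
i=15 'd': node 19→20
i=16 'c': node 20→21  emit P6@[13:16]
i=17 'c': node 21→17 ·f
i=18 'b': node 17→19
i=19 'd': node 19→20
i=20 'c': node 20→21  emit P6@[17:20]
i=21 'd': node 21→0 ·f
i=22 'a': node 0→16  emit P4@[22:22]
i=23 'b': node 16→1 ·f
i=24 'd': node 1→0 ·f
i=25 'c': node 0→17
i=26 'e': node 17→18  emit P5@[25:26]
i=27 'c': node 18→17 ·f
i=28 'b': node 17→19
i=29 'e': node 19→9 ·f
i=30 'e': node 9→10
i=31 'c': node 10→11
i=32 'a': node 11→12  emit P2@[28:32],P4@[32:32]
i=33 'b': node 12→1 ·f
i=34 'c': node 1→2  emit P0@[33:34]
i=35 'b': node 2→13
i=36 'e': node 13→9 ·f
i=37 'e': node 9→10
i=38 'c': node 10→11
i=39 'a': node 11→12  emit P2@[35:39],P4@[39:39]
i=40 'e': node 12→3 ·f
i=41 'e': node 3→4
i=42 'b': node 4→1 ·f
i=43 'c': node 1→2  emit P0@[42:43]
i=44 'c': node 2→17 ·f
i=45 'a': node 17→16 ·f  emit P4@[45:45]
i=46 'c': node 16→17 ·f
i=47 'e': node 17→18  emit P5@[46:47]
i=48 'd': node 18→0 ·f
i=49 'c': node 0→17
i=50 'e': node 17→18  emit P5@[49:50]
i=51 'e': node 18→4 ·f
i=52 'e': node 4→5
i=53 'e': node 5→5 ·f
i=54 'c': node 5→6
i=55 'c': node 6→7
i=56 'd': node 7→8  emit P1@[51:56]
i=57 'b': node 8→1 ·f
i=58 'c': node 1→2  emit P0@[57:58]
i=59 'b': node 2→13
i=60 'd': node 13→14
i=61 'c': node 14→15  emit P3@[57:61],P6@[58:61]

Matches: [[0,4],[4,6],[5,5],[10,1],[12,5],[16,6],[20,6],[22,4],[26,5],[32,2],[32,4],[34,0],[39,2],[39,4],[43,0],[45,4],[47,5],[50,5],[56,1],[58,0],[61,3],[61,6]]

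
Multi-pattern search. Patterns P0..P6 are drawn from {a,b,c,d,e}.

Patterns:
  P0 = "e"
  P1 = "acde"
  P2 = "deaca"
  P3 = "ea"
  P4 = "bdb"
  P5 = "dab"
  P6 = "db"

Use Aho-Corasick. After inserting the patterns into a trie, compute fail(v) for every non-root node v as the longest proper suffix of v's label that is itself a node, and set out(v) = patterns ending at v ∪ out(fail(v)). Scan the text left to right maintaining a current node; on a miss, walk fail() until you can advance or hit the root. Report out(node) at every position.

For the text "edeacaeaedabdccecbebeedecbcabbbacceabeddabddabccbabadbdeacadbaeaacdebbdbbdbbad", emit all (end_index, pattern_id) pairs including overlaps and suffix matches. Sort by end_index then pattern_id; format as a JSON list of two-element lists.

Build:
Trie (insert patterns):
  n0 'ε': a→2 b→12 d→6 e→1
  n1 'e': a→11  [P0 ends]
  n2 'a': c→3
  n3 'ac': d→4
  n4 'acd': e→5
  n5 'acde': ·  [P1 ends]
  n6 'd': a→15 b→17 e→7
  n7 'de': a→8
  n8 'dea': c→9
  n9 'deac': a→10
  n10 'deaca': ·  [P2 ends]
  n11 'ea': ·  [P3 ends]
  n12 'b': d→13
  n13 'bd': b→14
  n14 'bdb': ·  [P4 ends]
  n15 'da': b→16
  n16 'dab': ·  [P5 ends]
  n17 'db': ·  [P6 ends]

Failure links (BFS by depth):
  n1('e'): parent n0 fail=0; on 'e' 0 → fail=0;  out {0}∪∅={0}
  n2('a'): parent n0 fail=0; on 'a' 0 → fail=0;  out ∅∪∅=∅
  n6('d'): parent n0 fail=0; on 'd' 0 → fail=0;  out ∅∪∅=∅
  n12('b'): parent n0 fail=0; on 'b' 0 → fail=0;  out ∅∪∅=∅
  n3('ac'): parent n2 fail=0; on 'c' 0 → fail=0;  out ∅∪∅=∅
  n7('de'): parent n6 fail=0; on 'e' 0 → fail=1;  out ∅∪{0}={0}
  n11('ea'): parent n1 fail=0; on 'a' 0 → fail=2;  out {3}∪∅={3}
  n13('bd'): parent n12 fail=0; on 'd' 0 → fail=6;  out ∅∪∅=∅
  n15('da'): parent n6 fail=0; on 'a' 0 → fail=2;  out ∅∪∅=∅
  n17('db'): parent n6 fail=0; on 'b' 0 → fail=12;  out {6}∪∅={6}
  n4('acd'): parent n3 fail=0; on 'd' 0 → fail=6;  out ∅∪∅=∅
  n8('dea'): parent n7 fail=1; on 'a' 1 → fail=11;  out ∅∪{3}={3}
  n14('bdb'): parent n13 fail=6; on 'b' 6 → fail=17;  out {4}∪{6}={4,6}
  n16('dab'): parent n15 fail=2; on 'b' 2→0 → fail=12;  out {5}∪∅={5}
  n5('acde'): parent n4 fail=6; on 'e' 6 → fail=7;  out {1}∪{0}={0,1}
  n9('deac'): parent n8 fail=11; on 'c' 11→2 → fail=3;  out ∅∪∅=∅
  n10('deaca'): parent n9 fail=3; on 'a' 3→0 → fail=2;  out {2}∪∅={2}

Scan:
i=0 'e': node 0→1  emit P0@[0:0]
i=1 'd': node 1→6 (via fail)
i=2 'e': node 6→7  emit P0@[2:2]
i=3 'a': node 7→8  emit P3@[2:3]
i=4 'c': node 8→9
i=5 'a': node 9→10  emit P2@[1:5]
i=6 'e': node 10→1 (via fail)  emit P0@[6:6]
i=7 'a': node 1→11  emit P3@[6:7]
i=8 'e': node 11→1 (via fail)  emit P0@[8:8]
i=9 'd': node 1→6 (via fail)
i=10 'a': node 6→15
i=11 'b': node 15→16  emit P5@[9:11]
i=12 'd': node 16→13 (via fail)
i=13 'c': node 13→0 (via fail)
i=14 'c': node 0→0
i=15 'e': node 0→1  emit P0@[15:15]
i=16 'c': node 1→0 (via fail)
i=17 'b': node 0→12
i=18 'e': node 12→1 (via fail)  emit P0@[18:18]
i=19 'b': node 1→12 (via fail)
i=20 'e': node 12→1 (via fail)  emit P0@[20:20]
i=21 'e': node 1→1 (via fail)  emit P0@[21:21]
i=22 'd': node 1→6 (via fail)
i=23 'e': node 6→7  emit P0@[23:23]
i=24 'c': node 7→0 (via fail)
i=25 'b': node 0→12
i=26 'c': node 12→0 (via fail)
i=27 'a': node 0→2
i=28 'b': node 2→12 (via fail)
i=29 'b': node 12→12 (via fail)
i=30 'b': node 12→12 (via fail)
i=31 'a': node 12→2 (via fail)
i=32 'c': node 2→3
i=33 'c': node 3→0 (via fail)
i=34 'e': node 0→1  emit P0@[34:34]
i=35 'a': node 1→11  emit P3@[34:35]
i=36 'b': node 11→12 (via fail)
i=37 'e': node 12→1 (via fail)  emit P0@[37:37]
i=38 'd': node 1→6 (via fail)
i=39 'd': node 6→6 (via fail)
i=40 'a': node 6→15
i=41 'b': node 15→16  emit P5@[39:41]
i=42 'd': node 16→13 (via fail)
i=43 'd': node 13→6 (via fail)
i=44 'a': node 6→15
i=45 'b': node 15→16  emit P5@[43:45]
i=46 'c': node 16→0 (via fail)
i=47 'c': node 0→0
i=48 'b': node 0→12
i=49 'a': node 12→2 (via fail)
i=50 'b': node 2→12 (via fail)
i=51 'a': node 12→2 (via fail)
i=52 'd': node 2→6 (via fail)
i=53 'b': node 6→17  emit P6@[52:53]
i=54 'd': node 17→13 (via fail)
i=55 'e': node 13→7 (via fail)  emit P0@[55:55]
i=56 'a': node 7→8  emit P3@[55:56]
i=57 'c': node 8→9
i=58 'a': node 9→10  emit P2@[54:58]
i=59 'd': node 10→6 (via fail)
i=60 'b': node 6→17  emit P6@[59:60]
i=61 'a': node 17→2 (via fail)
i=62 'e': node 2→1 (via fail)  emit P0@[62:62]
i=63 'a': node 1→11  emit P3@[62:63]
i=64 'a': node 11→2 (via fail)
i=65 'c': node 2→3
i=66 'd': node 3→4
i=67 'e': node 4→5  emit P0@[67:67],P1@[64:67]
i=68 'b': node 5→12 (via fail)
i=69 'b': node 12→12 (via fail)
i=70 'd': node 12→13
i=71 'b': node 13→14  emit P4@[69:71],P6@[70:71]
i=72 'b': node 14→12 (via fail)
i=73 'd': node 12→13
i=74 'b': node 13→14  emit P4@[72:74],P6@[73:74]
i=75 'b': node 14→12 (via fail)
i=76 'a': node 12→2 (via fail)
i=77 'd': node 2→6 (via fail)

All matches (sorted): [[0,0],[2,0],[3,3],[5,2],[6,0],[7,3],[8,0],[11,5],[15,0],[18,0],[20,0],[21,0],[23,0],[34,0],[35,3],[37,0],[41,5],[45,5],[53,6],[55,0],[56,3],[58,2],[60,6],[62,0],[63,3],[67,0],[67,1],[71,4],[71,6],[74,4],[74,6]]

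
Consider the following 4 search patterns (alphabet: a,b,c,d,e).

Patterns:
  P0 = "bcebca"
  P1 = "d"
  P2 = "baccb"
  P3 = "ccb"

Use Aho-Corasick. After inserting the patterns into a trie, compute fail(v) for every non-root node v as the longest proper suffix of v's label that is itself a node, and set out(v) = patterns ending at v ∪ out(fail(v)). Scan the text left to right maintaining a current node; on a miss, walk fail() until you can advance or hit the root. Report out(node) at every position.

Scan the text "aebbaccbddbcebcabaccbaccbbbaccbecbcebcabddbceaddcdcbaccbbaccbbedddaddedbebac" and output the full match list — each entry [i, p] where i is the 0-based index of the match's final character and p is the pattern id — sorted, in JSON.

Build:
Trie nodes:
  n0 'ε': b→1 c→12 d→7
  n1 'b': a→8 c→2
  n2 'bc': e→3
  n3 'bce': b→4
  n4 'bceb': c→5
  n5 'bcebc': a→6
  n6 'bcebca': ·  ←P0
  n7 'd': ·  ←P1
  n8 'ba': c→9
  n9 'bac': c→10
  n10 'bacc': b→11
  n11 'baccb': ·  ←P2
  n12 'c': c→13
  n13 'cc': b→14
  n14 'ccb': ·  ←P3

Failure links (BFS by depth):
  fail(1) 'b': from fail(0)=0 chase 'b': 0 ⇒ 0;  out=∅∪out(0)=∅
  fail(7) 'd': from fail(0)=0 chase 'd': 0 ⇒ 0;  out={1}∪out(0)={1}
  fail(12) 'c': from fail(0)=0 chase 'c': 0 ⇒ 0;  out=∅∪out(0)=∅
  fail(2) 'bc': from fail(1)=0 chase 'c': 0 ⇒ 12;  out=∅∪out(12)=∅
  fail(8) 'ba': from fail(1)=0 chase 'a': 0 ⇒ 0;  out=∅∪out(0)=∅
  fail(13) 'cc': from fail(12)=0 chase 'c': 0 ⇒ 12;  out=∅∪out(12)=∅
  fail(3) 'bce': from fail(2)=12 chase 'e': 12→0 ⇒ 0;  out=∅∪out(0)=∅
  fail(9) 'bac': from fail(8)=0 chase 'c': 0 ⇒ 12;  out=∅∪out(12)=∅
  fail(14) 'ccb': from fail(13)=12 chase 'b': 12→0 ⇒ 1;  out={3}∪out(1)={3}
  fail(4) 'bceb': from fail(3)=0 chase 'b': 0 ⇒ 1;  out=∅∪out(1)=∅
  fail(10) 'bacc': from fail(9)=12 chase 'c': 12 ⇒ 13;  out=∅∪out(13)=∅
  fail(5) 'bcebc': from fail(4)=1 chase 'c': 1 ⇒ 2;  out=∅∪out(2)=∅
  fail(11) 'baccb': from fail(10)=13 chase 'b': 13 ⇒ 14;  out={2}∪out(14)={2,3}
  fail(6) 'bcebca': from fail(5)=2 chase 'a': 2→12→0 ⇒ 0;  out={0}∪out(0)={0}

Scan:
[0] read 'a'  n0⇒n0
[1] read 'e'  n0⇒n0
[2] read 'b'  n0⇒n1
[3] read 'b'  n1⇒n1 ·f
[4] read 'a'  n1⇒n8
[5] read 'c'  n8⇒n9
[6] read 'c'  n9⇒n10
[7] read 'b'  n10⇒n11  → match P2@[3:7],P3@[5:7]
[8] read 'd'  n11⇒n7 ·f  → match P1@[8:8]
[9] read 'd'  n7⇒n7 ·f  → match P1@[9:9]
[10] read 'b'  n7⇒n1 ·f
[11] read 'c'  n1⇒n2
[12] read 'e'  n2⇒n3
[13] read 'b'  n3⇒n4
[14] read 'c'  n4⇒n5
[15] read 'a'  n5⇒n6  → match P0@[10:15]
[16] read 'b'  n6⇒n1 ·f
[17] read 'a'  n1⇒n8
[18] read 'c'  n8⇒n9
[19] read 'c'  n9⇒n10
[20] read 'b'  n10⇒n11  → match P2@[16:20],P3@[18:20]
[21] read 'a'  n11⇒n8 ·f
[22] read 'c'  n8⇒n9
[23] read 'c'  n9⇒n10
[24] read 'b'  n10⇒n11  → match P2@[20:24],P3@[22:24]
[25] read 'b'  n11⇒n1 ·f
[26] read 'b'  n1⇒n1 ·f
[27] read 'a'  n1⇒n8
[28] read 'c'  n8⇒n9
[29] read 'c'  n9⇒n10
[30] read 'b'  n10⇒n11  → match P2@[26:30],P3@[28:30]
[31] read 'e'  n11⇒n0 ·f
[32] read 'c'  n0⇒n12
[33] read 'b'  n12⇒n1 ·f
[34] read 'c'  n1⇒n2
[35] read 'e'  n2⇒n3
[36] read 'b'  n3⇒n4
[37] read 'c'  n4⇒n5
[38] read 'a'  n5⇒n6  → match P0@[33:38]
[39] read 'b'  n6⇒n1 ·f
[40] read 'd'  n1⇒n7 ·f  → match P1@[40:40]
[41] read 'd'  n7⇒n7 ·f  → match P1@[41:41]
[42] read 'b'  n7⇒n1 ·f
[43] read 'c'  n1⇒n2
[44] read 'e'  n2⇒n3
[45] read 'a'  n3⇒n0 ·f
[46] read 'd'  n0⇒n7  → match P1@[46:46]
[47] read 'd'  n7⇒n7 ·f  → match P1@[47:47]
[48] read 'c'  n7⇒n12 ·f
[49] read 'd'  n12⇒n7 ·f  → match P1@[49:49]
[50] read 'c'  n7⇒n12 ·f
[51] read 'b'  n12⇒n1 ·f
[52] read 'a'  n1⇒n8
[53] read 'c'  n8⇒n9
[54] read 'c'  n9⇒n10
[55] read 'b'  n10⇒n11  → match P2@[51:55],P3@[53:55]
[56] read 'b'  n11⇒n1 ·f
[57] read 'a'  n1⇒n8
[58] read 'c'  n8⇒n9
[59] read 'c'  n9⇒n10
[60] read 'b'  n10⇒n11  → match P2@[56:60],P3@[58:60]
[61] read 'b'  n11⇒n1 ·f
[62] read 'e'  n1⇒n0 ·f
[63] read 'd'  n0⇒n7  → match P1@[63:63]
[64] read 'd'  n7⇒n7 ·f  → match P1@[64:64]
[65] read 'd'  n7⇒n7 ·f  → match P1@[65:65]
[66] read 'a'  n7⇒n0 ·f
[67] read 'd'  n0⇒n7  → match P1@[67:67]
[68] read 'd'  n7⇒n7 ·f  → match P1@[68:68]
[69] read 'e'  n7⇒n0 ·f
[70] read 'd'  n0⇒n7  → match P1@[70:70]
[71] read 'b'  n7⇒n1 ·f
[72] read 'e'  n1⇒n0 ·f
[73] read 'b'  n0⇒n1
[74] read 'a'  n1⇒n8
[75] read 'c'  n8⇒n9

All matches (sorted): [[7,2],[7,3],[8,1],[9,1],[15,0],[20,2],[20,3],[24,2],[24,3],[30,2],[30,3],[38,0],[40,1],[41,1],[46,1],[47,1],[49,1],[55,2],[55,3],[60,2],[60,3],[63,1],[64,1],[65,1],[67,1],[68,1],[70,1]]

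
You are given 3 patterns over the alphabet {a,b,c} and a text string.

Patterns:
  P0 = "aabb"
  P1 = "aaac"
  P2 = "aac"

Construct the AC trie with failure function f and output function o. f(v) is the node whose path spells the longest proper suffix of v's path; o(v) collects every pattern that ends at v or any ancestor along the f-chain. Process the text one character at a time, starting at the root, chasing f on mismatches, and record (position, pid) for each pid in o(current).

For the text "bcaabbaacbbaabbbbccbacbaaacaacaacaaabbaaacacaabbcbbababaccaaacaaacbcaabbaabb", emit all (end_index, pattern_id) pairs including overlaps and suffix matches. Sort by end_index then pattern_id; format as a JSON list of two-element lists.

Build automaton:
Trie (insert patterns):
  n0 'ε': a→1
  n1 'a': a→2
  n2 'aa': a→5 b→3 c→7
  n3 'aab': b→4
  n4 'aabb': ·  [P0 ends]
  n5 'aaa': c→6
  n6 'aaac': ·  [P1 ends]
  n7 'aac': ·  [P2 ends]

BFS fail/out derivation:
  n1('a'): parent n0 fail=0; on 'a' 0 → fail=0;  out ∅∪∅=∅
  n2('aa'): parent n1 fail=0; on 'a' 0 → fail=1;  out ∅∪∅=∅
  n3('aab'): parent n2 fail=1; on 'b' 1→0 → fail=0;  out ∅∪∅=∅
  n5('aaa'): parent n2 fail=1; on 'a' 1 → fail=2;  out ∅∪∅=∅
  n7('aac'): parent n2 fail=1; on 'c' 1→0 → fail=0;  out {2}∪∅={2}
  n4('aabb'): parent n3 fail=0; on 'b' 0 → fail=0;  out {0}∪∅={0}
  n6('aaac'): parent n5 fail=2; on 'c' 2 → fail=7;  out {1}∪{2}={1,2}

Run:
pos 0 'b': at 0
pos 1 'c': at 0
pos 2 'a': at 1
pos 3 'a': at 2
pos 4 'b': at 3
pos 5 'b': at 4  → match P0@[2:5]
pos 6 'a': at 1 (fail-walked)
pos 7 'a': at 2
pos 8 'c': at 7  → match P2@[6:8]
pos 9 'b': at 0 (fail-walked)
pos 10 'b': at 0
pos 11 'a': at 1
pos 12 'a': at 2
pos 13 'b': at 3
pos 14 'b': at 4  → match P0@[11:14]
pos 15 'b': at 0 (fail-walked)
pos 16 'b': at 0
pos 17 'c': at 0
pos 18 'c': at 0
pos 19 'b': at 0
pos 20 'a': at 1
pos 21 'c': at 0 (fail-walked)
pos 22 'b': at 0
pos 23 'a': at 1
pos 24 'a': at 2
pos 25 'a': at 5
pos 26 'c': at 6  → match P1@[23:26],P2@[24:26]
pos 27 'a': at 1 (fail-walked)
pos 28 'a': at 2
pos 29 'c': at 7  → match P2@[27:29]
pos 30 'a': at 1 (fail-walked)
pos 31 'a': at 2
pos 32 'c': at 7  → match P2@[30:32]
pos 33 'a': at 1 (fail-walked)
pos 34 'a': at 2
pos 35 'a': at 5
pos 36 'b': at 3 (fail-walked)
pos 37 'b': at 4  → match P0@[34:37]
pos 38 'a': at 1 (fail-walked)
pos 39 'a': at 2
pos 40 'a': at 5
pos 41 'c': at 6  → match P1@[38:41],P2@[39:41]
pos 42 'a': at 1 (fail-walked)
pos 43 'c': at 0 (fail-walked)
pos 44 'a': at 1
pos 45 'a': at 2
pos 46 'b': at 3
pos 47 'b': at 4  → match P0@[44:47]
pos 48 'c': at 0 (fail-walked)
pos 49 'b': at 0
pos 50 'b': at 0
pos 51 'a': at 1
pos 52 'b': at 0 (fail-walked)
pos 53 'a': at 1
pos 54 'b': at 0 (fail-walked)
pos 55 'a': at 1
pos 56 'c': at 0 (fail-walked)
pos 57 'c': at 0
pos 58 'a': at 1
pos 59 'a': at 2
pos 60 'a': at 5
pos 61 'c': at 6  → match P1@[58:61],P2@[59:61]
pos 62 'a': at 1 (fail-walked)
pos 63 'a': at 2
pos 64 'a': at 5
pos 65 'c': at 6  → match P1@[62:65],P2@[63:65]
pos 66 'b': at 0 (fail-walked)
pos 67 'c': at 0
pos 68 'a': at 1
pos 69 'a': at 2
pos 70 'b': at 3
pos 71 'b': at 4  → match P0@[68:71]
pos 72 'a': at 1 (fail-walked)
pos 73 'a': at 2
pos 74 'b': at 3
pos 75 'b': at 4  → match P0@[72:75]

All matches (sorted): [[5,0],[8,2],[14,0],[26,1],[26,2],[29,2],[32,2],[37,0],[41,1],[41,2],[47,0],[61,1],[61,2],[65,1],[65,2],[71,0],[75,0]]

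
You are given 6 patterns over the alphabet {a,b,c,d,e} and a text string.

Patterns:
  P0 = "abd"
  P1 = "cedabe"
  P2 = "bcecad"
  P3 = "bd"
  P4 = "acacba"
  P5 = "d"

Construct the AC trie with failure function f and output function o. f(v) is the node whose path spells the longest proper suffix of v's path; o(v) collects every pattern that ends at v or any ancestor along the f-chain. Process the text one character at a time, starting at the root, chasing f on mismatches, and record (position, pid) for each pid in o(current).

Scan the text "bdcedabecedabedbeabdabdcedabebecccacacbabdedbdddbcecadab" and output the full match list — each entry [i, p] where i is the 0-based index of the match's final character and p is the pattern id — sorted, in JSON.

Build automaton:
Trie nodes:
  0='ε' goto a→1 b→10 c→4 d→22
  1='a' goto b→2 c→17
  2='ab' goto d→3
  3='abd' goto ·  ←P0
  4='c' goto e→5
  5='ce' goto d→6
  6='ced' goto a→7
  7='ceda' goto b→8
  8='cedab' goto e→9
  9='cedabe' goto ·  ←P1
  10='b' goto c→11 d→16
  11='bc' goto e→12
  12='bce' goto c→13
  13='bcec' goto a→14
  14='bceca' goto d→15
  15='bcecad' goto ·  ←P2
  16='bd' goto ·  ←P3
  17='ac' goto a→18
  18='aca' goto c→19
  19='acac' goto b→20
  20='acacb' goto a→21
  21='acacba' goto ·  ←P4
  22='d' goto ·  ←P5

Failure links (BFS by depth):
  fail(1) 'a': from fail(0)=0 chase 'a': 0 ⇒ 0;  out=∅∪out(0)=∅
  fail(4) 'c': from fail(0)=0 chase 'c': 0 ⇒ 0;  out=∅∪out(0)=∅
  fail(10) 'b': from fail(0)=0 chase 'b': 0 ⇒ 0;  out=∅∪out(0)=∅
  fail(22) 'd': from fail(0)=0 chase 'd': 0 ⇒ 0;  out={5}∪out(0)={5}
  fail(2) 'ab': from fail(1)=0 chase 'b': 0 ⇒ 10;  out=∅∪out(10)=∅
  fail(5) 'ce': from fail(4)=0 chase 'e': 0 ⇒ 0;  out=∅∪out(0)=∅
  fail(11) 'bc': from fail(10)=0 chase 'c': 0 ⇒ 4;  out=∅∪out(4)=∅
  fail(16) 'bd': from fail(10)=0 chase 'd': 0 ⇒ 22;  out={3}∪out(22)={3,5}
  fail(17) 'ac': from fail(1)=0 chase 'c': 0 ⇒ 4;  out=∅∪out(4)=∅
  fail(3) 'abd': from fail(2)=10 chase 'd': 10 ⇒ 16;  out={0}∪out(16)={0,3,5}
  fail(6) 'ced': from fail(5)=0 chase 'd': 0 ⇒ 22;  out=∅∪out(22)={5}
  fail(12) 'bce': from fail(11)=4 chase 'e': 4 ⇒ 5;  out=∅∪out(5)=∅
  fail(18) 'aca': from fail(17)=4 chase 'a': 4→0 ⇒ 1;  out=∅∪out(1)=∅
  fail(7) 'ceda': from fail(6)=22 chase 'a': 22→0 ⇒ 1;  out=∅∪out(1)=∅
  fail(13) 'bcec': from fail(12)=5 chase 'c': 5→0 ⇒ 4;  out=∅∪out(4)=∅
  fail(19) 'acac': from fail(18)=1 chase 'c': 1 ⇒ 17;  out=∅∪out(17)=∅
  fail(8) 'cedab': from fail(7)=1 chase 'b': 1 ⇒ 2;  out=∅∪out(2)=∅
  fail(14) 'bceca': from fail(13)=4 chase 'a': 4→0 ⇒ 1;  out=∅∪out(1)=∅
  fail(20) 'acacb': from fail(19)=17 chase 'b': 17→4→0 ⇒ 10;  out=∅∪out(10)=∅
  fail(9) 'cedabe': from fail(8)=2 chase 'e': 2→10→0 ⇒ 0;  out={1}∪out(0)={1}
  fail(15) 'bcecad': from fail(14)=1 chase 'd': 1→0 ⇒ 22;  out={2}∪out(22)={2,5}
  fail(21) 'acacba': from fail(20)=10 chase 'a': 10→0 ⇒ 1;  out={4}∪out(1)={4}

Run:
pos 0 'b': at 10
pos 1 'd': at 16  emit P3@[0:1],P5@[1:1]
pos 2 'c': at 4 (fail-walked)
pos 3 'e': at 5
pos 4 'd': at 6  emit P5@[4:4]
pos 5 'a': at 7
pos 6 'b': at 8
pos 7 'e': at 9  emit P1@[2:7]
pos 8 'c': at 4 (fail-walked)
pos 9 'e': at 5
pos 10 'd': at 6  emit P5@[10:10]
pos 11 'a': at 7
pos 12 'b': at 8
pos 13 'e': at 9  emit P1@[8:13]
pos 14 'd': at 22 (fail-walked)  emit P5@[14:14]
pos 15 'b': at 10 (fail-walked)
pos 16 'e': at 0 (fail-walked)
pos 17 'a': at 1
pos 18 'b': at 2
pos 19 'd': at 3  emit P0@[17:19],P3@[18:19],P5@[19:19]
pos 20 'a': at 1 (fail-walked)
pos 21 'b': at 2
pos 22 'd': at 3  emit P0@[20:22],P3@[21:22],P5@[22:22]
pos 23 'c': at 4 (fail-walked)
pos 24 'e': at 5
pos 25 'd': at 6  emit P5@[25:25]
pos 26 'a': at 7
pos 27 'b': at 8
pos 28 'e': at 9  emit P1@[23:28]
pos 29 'b': at 10 (fail-walked)
pos 30 'e': at 0 (fail-walked)
pos 31 'c': at 4
pos 32 'c': at 4 (fail-walked)
pos 33 'c': at 4 (fail-walked)
pos 34 'a': at 1 (fail-walked)
pos 35 'c': at 17
pos 36 'a': at 18
pos 37 'c': at 19
pos 38 'b': at 20
pos 39 'a': at 21  emit P4@[34:39]
pos 40 'b': at 2 (fail-walked)
pos 41 'd': at 3  emit P0@[39:41],P3@[40:41],P5@[41:41]
pos 42 'e': at 0 (fail-walked)
pos 43 'd': at 22  emit P5@[43:43]
pos 44 'b': at 10 (fail-walked)
pos 45 'd': at 16  emit P3@[44:45],P5@[45:45]
pos 46 'd': at 22 (fail-walked)  emit P5@[46:46]
pos 47 'd': at 22 (fail-walked)  emit P5@[47:47]
pos 48 'b': at 10 (fail-walked)
pos 49 'c': at 11
pos 50 'e': at 12
pos 51 'c': at 13
pos 52 'a': at 14
pos 53 'd': at 15  emit P2@[48:53],P5@[53:53]
pos 54 'a': at 1 (fail-walked)
pos 55 'b': at 2

All matches (sorted): [[1,3],[1,5],[4,5],[7,1],[10,5],[13,1],[14,5],[19,0],[19,3],[19,5],[22,0],[22,3],[22,5],[25,5],[28,1],[39,4],[41,0],[41,3],[41,5],[43,5],[45,3],[45,5],[46,5],[47,5],[53,2],[53,5]]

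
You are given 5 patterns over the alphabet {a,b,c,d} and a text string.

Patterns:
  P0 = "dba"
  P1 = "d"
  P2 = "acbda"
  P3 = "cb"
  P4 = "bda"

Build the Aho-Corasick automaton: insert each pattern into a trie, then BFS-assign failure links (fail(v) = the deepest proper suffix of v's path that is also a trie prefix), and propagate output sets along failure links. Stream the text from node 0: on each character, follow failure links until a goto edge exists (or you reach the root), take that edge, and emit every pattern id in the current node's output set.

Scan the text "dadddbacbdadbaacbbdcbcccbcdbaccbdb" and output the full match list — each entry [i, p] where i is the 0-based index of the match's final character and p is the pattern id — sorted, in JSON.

Construct AC machine:
Trie nodes:
  n0 'ε': a→4 b→11 c→9 d→1
  n1 'd': b→2  ←P1
  n2 'db': a→3
  n3 'dba': ·  ←P0
  n4 'a': c→5
  n5 'ac': b→6
  n6 'acb': d→7
  n7 'acbd': a→8
  n8 'acbda': ·  ←P2
  n9 'c': b→10
  n10 'cb': ·  ←P3
  n11 'b': d→12
  n12 'bd': a→13
  n13 'bda': ·  ←P4

Failure links (BFS by depth):
  n1('d'): parent n0 fail=0; on 'd' 0 → fail=0;  out {1}∪∅={1}
  n4('a'): parent n0 fail=0; on 'a' 0 → fail=0;  out ∅∪∅=∅
  n9('c'): parent n0 fail=0; on 'c' 0 → fail=0;  out ∅∪∅=∅
  n11('b'): parent n0 fail=0; on 'b' 0 → fail=0;  out ∅∪∅=∅
  n2('db'): parent n1 fail=0; on 'b' 0 → fail=11;  out ∅∪∅=∅
  n5('ac'): parent n4 fail=0; on 'c' 0 → fail=9;  out ∅∪∅=∅
  n10('cb'): parent n9 fail=0; on 'b' 0 → fail=11;  out {3}∪∅={3}
  n12('bd'): parent n11 fail=0; on 'd' 0 → fail=1;  out ∅∪{1}={1}
  n3('dba'): parent n2 fail=11; on 'a' 11→0 → fail=4;  out {0}∪∅={0}
  n6('acb'): parent n5 fail=9; on 'b' 9 → fail=10;  out ∅∪{3}={3}
  n13('bda'): parent n12 fail=1; on 'a' 1→0 → fail=4;  out {4}∪∅={4}
  n7('acbd'): parent n6 fail=10; on 'd' 10→11 → fail=12;  out ∅∪{1}={1}
  n8('acbda'): parent n7 fail=12; on 'a' 12 → fail=13;  out {2}∪{4}={2,4}

Run:
i=0 'd': node 0→1  ** P1@[0:0]
i=1 'a': node 1→4 ·f
i=2 'd': node 4→1 ·f  ** P1@[2:2]
i=3 'd': node 1→1 ·f  ** P1@[3:3]
i=4 'd': node 1→1 ·f  ** P1@[4:4]
i=5 'b': node 1→2
i=6 'a': node 2→3  ** P0@[4:6]
i=7 'c': node 3→5 ·f
i=8 'b': node 5→6  ** P3@[7:8]
i=9 'd': node 6→7  ** P1@[9:9]
i=10 'a': node 7→8  ** P2@[6:10],P4@[8:10]
i=11 'd': node 8→1 ·f  ** P1@[11:11]
i=12 'b': node 1→2
i=13 'a': node 2→3  ** P0@[11:13]
i=14 'a': node 3→4 ·f
i=15 'c': node 4→5
i=16 'b': node 5→6  ** P3@[15:16]
i=17 'b': node 6→11 ·f
i=18 'd': node 11→12  ** P1@[18:18]
i=19 'c': node 12→9 ·f
i=20 'b': node 9→10  ** P3@[19:20]
i=21 'c': node 10→9 ·f
i=22 'c': node 9→9 ·f
i=23 'c': node 9→9 ·f
i=24 'b': node 9→10  ** P3@[23:24]
i=25 'c': node 10→9 ·f
i=26 'd': node 9→1 ·f  ** P1@[26:26]
i=27 'b': node 1→2
i=28 'a': node 2→3  ** P0@[26:28]
i=29 'c': node 3→5 ·f
i=30 'c': node 5→9 ·f
i=31 'b': node 9→10  ** P3@[30:31]
i=32 'd': node 10→12 ·f  ** P1@[32:32]
i=33 'b': node 12→2 ·f

Matches: [[0,1],[2,1],[3,1],[4,1],[6,0],[8,3],[9,1],[10,2],[10,4],[11,1],[13,0],[16,3],[18,1],[20,3],[24,3],[26,1],[28,0],[31,3],[32,1]]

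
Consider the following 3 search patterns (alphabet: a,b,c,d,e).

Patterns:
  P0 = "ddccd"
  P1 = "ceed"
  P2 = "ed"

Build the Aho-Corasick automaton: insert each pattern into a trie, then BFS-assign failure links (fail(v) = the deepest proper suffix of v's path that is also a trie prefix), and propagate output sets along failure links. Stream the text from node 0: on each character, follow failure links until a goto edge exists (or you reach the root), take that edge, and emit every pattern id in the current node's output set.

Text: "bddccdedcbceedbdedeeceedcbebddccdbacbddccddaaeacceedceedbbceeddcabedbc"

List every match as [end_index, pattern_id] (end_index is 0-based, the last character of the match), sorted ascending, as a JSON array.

Construct AC machine:
Trie nodes:
  0='ε' goto c→6 d→1 e→10
  1='d' goto d→2
  2='dd' goto c→3
  3='ddc' goto c→4
  4='ddcc' goto d→5
  5='ddccd' goto ·  ←P0
  6='c' goto e→7
  7='ce' goto e→8
  8='cee' goto d→9
  9='ceed' goto ·  ←P1
  10='e' goto d→11
  11='ed' goto ·  ←P2

BFS fail/out derivation:
  fail(1) 'd': from fail(0)=0 chase 'd': 0 ⇒ 0;  out=∅∪out(0)=∅
  fail(6) 'c': from fail(0)=0 chase 'c': 0 ⇒ 0;  out=∅∪out(0)=∅
  fail(10) 'e': from fail(0)=0 chase 'e': 0 ⇒ 0;  out=∅∪out(0)=∅
  fail(2) 'dd': from fail(1)=0 chase 'd': 0 ⇒ 1;  out=∅∪out(1)=∅
  fail(7) 'ce': from fail(6)=0 chase 'e': 0 ⇒ 10;  out=∅∪out(10)=∅
  fail(11) 'ed': from fail(10)=0 chase 'd': 0 ⇒ 1;  out={2}∪out(1)={2}
  fail(3) 'ddc': from fail(2)=1 chase 'c': 1→0 ⇒ 6;  out=∅∪out(6)=∅
  fail(8) 'cee': from fail(7)=10 chase 'e': 10→0 ⇒ 10;  out=∅∪out(10)=∅
  fail(4) 'ddcc': from fail(3)=6 chase 'c': 6→0 ⇒ 6;  out=∅∪out(6)=∅
  fail(9) 'ceed': from fail(8)=10 chase 'd': 10 ⇒ 11;  out={1}∪out(11)={1,2}
  fail(5) 'ddccd': from fail(4)=6 chase 'd': 6→0 ⇒ 1;  out={0}∪out(1)={0}

Run:
i=0 'b': node 0→0
i=1 'd': node 0→1
i=2 'd': node 1→2
i=3 'c': node 2→3
i=4 'c': node 3→4
i=5 'd': node 4→5  ** P0@[1:5]
i=6 'e': node 5→10 (via fail)
i=7 'd': node 10→11  ** P2@[6:7]
i=8 'c': node 11→6 (via fail)
i=9 'b': node 6→0 (via fail)
i=10 'c': node 0→6
i=11 'e': node 6→7
i=12 'e': node 7→8
i=13 'd': node 8→9  ** P1@[10:13],P2@[12:13]
i=14 'b': node 9→0 (via fail)
i=15 'd': node 0→1
i=16 'e': node 1→10 (via fail)
i=17 'd': node 10→11  ** P2@[16:17]
i=18 'e': node 11→10 (via fail)
i=19 'e': node 10→10 (via fail)
i=20 'c': node 10→6 (via fail)
i=21 'e': node 6→7
i=22 'e': node 7→8
i=23 'd': node 8→9  ** P1@[20:23],P2@[22:23]
i=24 'c': node 9→6 (via fail)
i=25 'b': node 6→0 (via fail)
i=26 'e': node 0→10
i=27 'b': node 10→0 (via fail)
i=28 'd': node 0→1
i=29 'd': node 1→2
i=30 'c': node 2→3
i=31 'c': node 3→4
i=32 'd': node 4→5  ** P0@[28:32]
i=33 'b': node 5→0 (via fail)
i=34 'a': node 0→0
i=35 'c': node 0→6
i=36 'b': node 6→0 (via fail)
i=37 'd': node 0→1
i=38 'd': node 1→2
i=39 'c': node 2→3
i=40 'c': node 3→4
i=41 'd': node 4→5  ** P0@[37:41]
i=42 'd': node 5→2 (via fail)
i=43 'a': node 2→0 (via fail)
i=44 'a': node 0→0
i=45 'e': node 0→10
i=46 'a': node 10→0 (via fail)
i=47 'c': node 0→6
i=48 'c': node 6→6 (via fail)
i=49 'e': node 6→7
i=50 'e': node 7→8
i=51 'd': node 8→9  ** P1@[48:51],P2@[50:51]
i=52 'c': node 9→6 (via fail)
i=53 'e': node 6→7
i=54 'e': node 7→8
i=55 'd': node 8→9  ** P1@[52:55],P2@[54:55]
i=56 'b': node 9→0 (via fail)
i=57 'b': node 0→0
i=58 'c': node 0→6
i=59 'e': node 6→7
i=60 'e': node 7→8
i=61 'd': node 8→9  ** P1@[58:61],P2@[60:61]
i=62 'd': node 9→2 (via fail)
i=63 'c': node 2→3
i=64 'a': node 3→0 (via fail)
i=65 'b': node 0→0
i=66 'e': node 0→10
i=67 'd': node 10→11  ** P2@[66:67]
i=68 'b': node 11→0 (via fail)
i=69 'c': node 0→6

Matches: [[5,0],[7,2],[13,1],[13,2],[17,2],[23,1],[23,2],[32,0],[41,0],[51,1],[51,2],[55,1],[55,2],[61,1],[61,2],[67,2]]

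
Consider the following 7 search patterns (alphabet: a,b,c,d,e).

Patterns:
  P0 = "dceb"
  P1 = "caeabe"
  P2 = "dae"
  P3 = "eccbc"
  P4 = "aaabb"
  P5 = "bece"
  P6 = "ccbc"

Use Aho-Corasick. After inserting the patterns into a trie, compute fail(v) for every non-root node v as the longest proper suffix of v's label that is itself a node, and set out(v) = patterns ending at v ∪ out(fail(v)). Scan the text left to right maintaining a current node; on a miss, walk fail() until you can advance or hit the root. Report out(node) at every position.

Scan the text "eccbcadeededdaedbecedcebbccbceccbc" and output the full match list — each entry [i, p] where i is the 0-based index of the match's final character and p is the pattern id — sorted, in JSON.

Build:
Trie (insert patterns):
  n0 'ε': a→18 b→23 c→5 d→1 e→13
  n1 'd': a→11 c→2
  n2 'dc': e→3
  n3 'dce': b→4
  n4 'dceb': ·  ←P0
  n5 'c': a→6 c→27
  n6 'ca': e→7
  n7 'cae': a→8
  n8 'caea': b→9
  n9 'caeab': e→10
  n10 'caeabe': ·  ←P1
  n11 'da': e→12
  n12 'dae': ·  ←P2
  n13 'e': c→14
  n14 'ec': c→15
  n15 'ecc': b→16
  n16 'eccb': c→17
  n17 'eccbc': ·  ←P3
  n18 'a': a→19
  n19 'aa': a→20
  n20 'aaa': b→21
  n21 'aaab': b→22
  n22 'aaabb': ·  ←P4
  n23 'b': e→24
  n24 'be': c→25
  n25 'bec': e→26
  n26 'bece': ·  ←P5
  n27 'cc': b→28
  n28 'ccb': c→29
  n29 'ccbc': ·  ←P6

Failure links (BFS by depth):
  fail(1) 'd': from fail(0)=0 chase 'd': 0 ⇒ 0;  out=∅∪out(0)=∅
  fail(5) 'c': from fail(0)=0 chase 'c': 0 ⇒ 0;  out=∅∪out(0)=∅
  fail(13) 'e': from fail(0)=0 chase 'e': 0 ⇒ 0;  out=∅∪out(0)=∅
  fail(18) 'a': from fail(0)=0 chase 'a': 0 ⇒ 0;  out=∅∪out(0)=∅
  fail(23) 'b': from fail(0)=0 chase 'b': 0 ⇒ 0;  out=∅∪out(0)=∅
  fail(2) 'dc': from fail(1)=0 chase 'c': 0 ⇒ 5;  out=∅∪out(5)=∅
  fail(6) 'ca': from fail(5)=0 chase 'a': 0 ⇒ 18;  out=∅∪out(18)=∅
  fail(11) 'da': from fail(1)=0 chase 'a': 0 ⇒ 18;  out=∅∪out(18)=∅
  fail(14) 'ec': from fail(13)=0 chase 'c': 0 ⇒ 5;  out=∅∪out(5)=∅
  fail(19) 'aa': from fail(18)=0 chase 'a': 0 ⇒ 18;  out=∅∪out(18)=∅
  fail(24) 'be': from fail(23)=0 chase 'e': 0 ⇒ 13;  out=∅∪out(13)=∅
  fail(27) 'cc': from fail(5)=0 chase 'c': 0 ⇒ 5;  out=∅∪out(5)=∅
  fail(3) 'dce': from fail(2)=5 chase 'e': 5→0 ⇒ 13;  out=∅∪out(13)=∅
  fail(7) 'cae': from fail(6)=18 chase 'e': 18→0 ⇒ 13;  out=∅∪out(13)=∅
  fail(12) 'dae': from fail(11)=18 chase 'e': 18→0 ⇒ 13;  out={2}∪out(13)={2}
  fail(15) 'ecc': from fail(14)=5 chase 'c': 5 ⇒ 27;  out=∅∪out(27)=∅
  fail(20) 'aaa': from fail(19)=18 chase 'a': 18 ⇒ 19;  out=∅∪out(19)=∅
  fail(25) 'bec': from fail(24)=13 chase 'c': 13 ⇒ 14;  out=∅∪out(14)=∅
  fail(28) 'ccb': from fail(27)=5 chase 'b': 5→0 ⇒ 23;  out=∅∪out(23)=∅
  fail(4) 'dceb': from fail(3)=13 chase 'b': 13→0 ⇒ 23;  out={0}∪out(23)={0}
  fail(8) 'caea': from fail(7)=13 chase 'a': 13→0 ⇒ 18;  out=∅∪out(18)=∅
  fail(16) 'eccb': from fail(15)=27 chase 'b': 27 ⇒ 28;  out=∅∪out(28)=∅
  fail(21) 'aaab': from fail(20)=19 chase 'b': 19→18→0 ⇒ 23;  out=∅∪out(23)=∅
  fail(26) 'bece': from fail(25)=14 chase 'e': 14→5→0 ⇒ 13;  out={5}∪out(13)={5}
  fail(29) 'ccbc': from fail(28)=23 chase 'c': 23→0 ⇒ 5;  out={6}∪out(5)={6}
  fail(9) 'caeab': from fail(8)=18 chase 'b': 18→0 ⇒ 23;  out=∅∪out(23)=∅
  fail(17) 'eccbc': from fail(16)=28 chase 'c': 28 ⇒ 29;  out={3}∪out(29)={3,6}
  fail(22) 'aaabb': from fail(21)=23 chase 'b': 23→0 ⇒ 23;  out={4}∪out(23)={4}
  fail(10) 'caeabe': from fail(9)=23 chase 'e': 23 ⇒ 24;  out={1}∪out(24)={1}

Scan:
i=0 'e': node 0→13
i=1 'c': node 13→14
i=2 'c': node 14→15
i=3 'b': node 15→16
i=4 'c': node 16→17  → match P3@[0:4],P6@[1:4]
i=5 'a': node 17→6 ·f
i=6 'd': node 6→1 ·f
i=7 'e': node 1→13 ·f
i=8 'e': node 13→13 ·f
i=9 'd': node 13→1 ·f
i=10 'e': node 1→13 ·f
i=11 'd': node 13→1 ·f
i=12 'd': node 1→1 ·f
i=13 'a': node 1→11
i=14 'e': node 11→12  → match P2@[12:14]
i=15 'd': node 12→1 ·f
i=16 'b': node 1→23 ·f
i=17 'e': node 23→24
i=18 'c': node 24→25
i=19 'e': node 25→26  → match P5@[16:19]
i=20 'd': node 26→1 ·f
i=21 'c': node 1→2
i=22 'e': node 2→3
i=23 'b': node 3→4  → match P0@[20:23]
i=24 'b': node 4→23 ·f
i=25 'c': node 23→5 ·f
i=26 'c': node 5→27
i=27 'b': node 27→28
i=28 'c': node 28→29  → match P6@[25:28]
i=29 'e': node 29→13 ·f
i=30 'c': node 13→14
i=31 'c': node 14→15
i=32 'b': node 15→16
i=33 'c': node 16→17  → match P3@[29:33],P6@[30:33]

Result: [[4,3],[4,6],[14,2],[19,5],[23,0],[28,6],[33,3],[33,6]]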